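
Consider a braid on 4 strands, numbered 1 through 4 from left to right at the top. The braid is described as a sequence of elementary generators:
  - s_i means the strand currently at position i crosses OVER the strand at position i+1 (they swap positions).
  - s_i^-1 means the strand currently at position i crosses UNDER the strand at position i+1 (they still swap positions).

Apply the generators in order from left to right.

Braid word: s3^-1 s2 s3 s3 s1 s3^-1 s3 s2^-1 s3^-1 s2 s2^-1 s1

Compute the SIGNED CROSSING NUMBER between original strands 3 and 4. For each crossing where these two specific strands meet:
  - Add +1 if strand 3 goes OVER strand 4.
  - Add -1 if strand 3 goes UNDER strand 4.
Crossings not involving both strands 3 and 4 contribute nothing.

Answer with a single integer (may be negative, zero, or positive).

Answer: -1

Derivation:
Gen 1: 3 under 4. Both 3&4? yes. Contrib: -1. Sum: -1
Gen 2: crossing 2x4. Both 3&4? no. Sum: -1
Gen 3: crossing 2x3. Both 3&4? no. Sum: -1
Gen 4: crossing 3x2. Both 3&4? no. Sum: -1
Gen 5: crossing 1x4. Both 3&4? no. Sum: -1
Gen 6: crossing 2x3. Both 3&4? no. Sum: -1
Gen 7: crossing 3x2. Both 3&4? no. Sum: -1
Gen 8: crossing 1x2. Both 3&4? no. Sum: -1
Gen 9: crossing 1x3. Both 3&4? no. Sum: -1
Gen 10: crossing 2x3. Both 3&4? no. Sum: -1
Gen 11: crossing 3x2. Both 3&4? no. Sum: -1
Gen 12: crossing 4x2. Both 3&4? no. Sum: -1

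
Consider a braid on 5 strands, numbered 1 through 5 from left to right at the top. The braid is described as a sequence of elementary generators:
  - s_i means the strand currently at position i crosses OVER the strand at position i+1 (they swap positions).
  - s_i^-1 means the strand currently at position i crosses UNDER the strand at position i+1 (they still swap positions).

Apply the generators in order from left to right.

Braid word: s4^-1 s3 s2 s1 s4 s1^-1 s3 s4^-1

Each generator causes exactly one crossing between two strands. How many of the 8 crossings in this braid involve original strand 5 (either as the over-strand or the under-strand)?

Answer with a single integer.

Answer: 5

Derivation:
Gen 1: crossing 4x5. Involves strand 5? yes. Count so far: 1
Gen 2: crossing 3x5. Involves strand 5? yes. Count so far: 2
Gen 3: crossing 2x5. Involves strand 5? yes. Count so far: 3
Gen 4: crossing 1x5. Involves strand 5? yes. Count so far: 4
Gen 5: crossing 3x4. Involves strand 5? no. Count so far: 4
Gen 6: crossing 5x1. Involves strand 5? yes. Count so far: 5
Gen 7: crossing 2x4. Involves strand 5? no. Count so far: 5
Gen 8: crossing 2x3. Involves strand 5? no. Count so far: 5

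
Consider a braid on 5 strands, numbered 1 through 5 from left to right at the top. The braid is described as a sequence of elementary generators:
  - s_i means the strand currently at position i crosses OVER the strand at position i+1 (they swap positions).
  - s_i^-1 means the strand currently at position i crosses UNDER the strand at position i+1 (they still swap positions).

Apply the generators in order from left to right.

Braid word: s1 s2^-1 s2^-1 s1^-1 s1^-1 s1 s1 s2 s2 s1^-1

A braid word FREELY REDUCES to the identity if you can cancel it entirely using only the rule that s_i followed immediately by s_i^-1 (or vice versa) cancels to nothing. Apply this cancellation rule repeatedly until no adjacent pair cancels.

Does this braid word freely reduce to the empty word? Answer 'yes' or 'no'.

Gen 1 (s1): push. Stack: [s1]
Gen 2 (s2^-1): push. Stack: [s1 s2^-1]
Gen 3 (s2^-1): push. Stack: [s1 s2^-1 s2^-1]
Gen 4 (s1^-1): push. Stack: [s1 s2^-1 s2^-1 s1^-1]
Gen 5 (s1^-1): push. Stack: [s1 s2^-1 s2^-1 s1^-1 s1^-1]
Gen 6 (s1): cancels prior s1^-1. Stack: [s1 s2^-1 s2^-1 s1^-1]
Gen 7 (s1): cancels prior s1^-1. Stack: [s1 s2^-1 s2^-1]
Gen 8 (s2): cancels prior s2^-1. Stack: [s1 s2^-1]
Gen 9 (s2): cancels prior s2^-1. Stack: [s1]
Gen 10 (s1^-1): cancels prior s1. Stack: []
Reduced word: (empty)

Answer: yes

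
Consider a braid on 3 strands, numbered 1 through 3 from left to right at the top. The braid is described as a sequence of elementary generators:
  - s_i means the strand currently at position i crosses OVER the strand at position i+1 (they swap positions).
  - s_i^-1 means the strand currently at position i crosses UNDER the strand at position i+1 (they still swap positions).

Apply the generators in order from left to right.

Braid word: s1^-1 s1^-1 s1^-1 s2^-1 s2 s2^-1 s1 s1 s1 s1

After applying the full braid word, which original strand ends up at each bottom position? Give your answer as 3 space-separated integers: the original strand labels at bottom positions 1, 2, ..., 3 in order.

Answer: 2 3 1

Derivation:
Gen 1 (s1^-1): strand 1 crosses under strand 2. Perm now: [2 1 3]
Gen 2 (s1^-1): strand 2 crosses under strand 1. Perm now: [1 2 3]
Gen 3 (s1^-1): strand 1 crosses under strand 2. Perm now: [2 1 3]
Gen 4 (s2^-1): strand 1 crosses under strand 3. Perm now: [2 3 1]
Gen 5 (s2): strand 3 crosses over strand 1. Perm now: [2 1 3]
Gen 6 (s2^-1): strand 1 crosses under strand 3. Perm now: [2 3 1]
Gen 7 (s1): strand 2 crosses over strand 3. Perm now: [3 2 1]
Gen 8 (s1): strand 3 crosses over strand 2. Perm now: [2 3 1]
Gen 9 (s1): strand 2 crosses over strand 3. Perm now: [3 2 1]
Gen 10 (s1): strand 3 crosses over strand 2. Perm now: [2 3 1]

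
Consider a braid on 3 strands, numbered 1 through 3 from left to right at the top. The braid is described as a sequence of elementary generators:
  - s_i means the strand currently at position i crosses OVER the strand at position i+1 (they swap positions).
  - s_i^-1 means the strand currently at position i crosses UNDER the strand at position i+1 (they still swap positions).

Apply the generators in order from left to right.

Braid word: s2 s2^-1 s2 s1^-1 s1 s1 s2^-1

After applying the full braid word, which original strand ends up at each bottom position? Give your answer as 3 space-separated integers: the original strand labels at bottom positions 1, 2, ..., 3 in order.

Answer: 3 2 1

Derivation:
Gen 1 (s2): strand 2 crosses over strand 3. Perm now: [1 3 2]
Gen 2 (s2^-1): strand 3 crosses under strand 2. Perm now: [1 2 3]
Gen 3 (s2): strand 2 crosses over strand 3. Perm now: [1 3 2]
Gen 4 (s1^-1): strand 1 crosses under strand 3. Perm now: [3 1 2]
Gen 5 (s1): strand 3 crosses over strand 1. Perm now: [1 3 2]
Gen 6 (s1): strand 1 crosses over strand 3. Perm now: [3 1 2]
Gen 7 (s2^-1): strand 1 crosses under strand 2. Perm now: [3 2 1]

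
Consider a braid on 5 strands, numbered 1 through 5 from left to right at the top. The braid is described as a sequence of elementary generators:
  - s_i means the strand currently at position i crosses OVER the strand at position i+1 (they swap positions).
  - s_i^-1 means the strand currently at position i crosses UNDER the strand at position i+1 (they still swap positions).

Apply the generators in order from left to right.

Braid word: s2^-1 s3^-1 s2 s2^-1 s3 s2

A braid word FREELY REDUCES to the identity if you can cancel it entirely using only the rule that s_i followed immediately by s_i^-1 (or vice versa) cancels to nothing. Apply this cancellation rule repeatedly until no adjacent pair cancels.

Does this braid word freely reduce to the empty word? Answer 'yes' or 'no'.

Answer: yes

Derivation:
Gen 1 (s2^-1): push. Stack: [s2^-1]
Gen 2 (s3^-1): push. Stack: [s2^-1 s3^-1]
Gen 3 (s2): push. Stack: [s2^-1 s3^-1 s2]
Gen 4 (s2^-1): cancels prior s2. Stack: [s2^-1 s3^-1]
Gen 5 (s3): cancels prior s3^-1. Stack: [s2^-1]
Gen 6 (s2): cancels prior s2^-1. Stack: []
Reduced word: (empty)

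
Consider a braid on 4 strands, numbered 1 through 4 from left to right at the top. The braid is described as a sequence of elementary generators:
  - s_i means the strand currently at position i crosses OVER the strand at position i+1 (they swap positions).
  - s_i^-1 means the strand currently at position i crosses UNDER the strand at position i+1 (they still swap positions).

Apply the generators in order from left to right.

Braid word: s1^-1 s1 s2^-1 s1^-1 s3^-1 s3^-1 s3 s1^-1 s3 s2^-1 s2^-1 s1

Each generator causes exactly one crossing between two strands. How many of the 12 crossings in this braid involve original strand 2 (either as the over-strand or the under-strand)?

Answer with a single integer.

Gen 1: crossing 1x2. Involves strand 2? yes. Count so far: 1
Gen 2: crossing 2x1. Involves strand 2? yes. Count so far: 2
Gen 3: crossing 2x3. Involves strand 2? yes. Count so far: 3
Gen 4: crossing 1x3. Involves strand 2? no. Count so far: 3
Gen 5: crossing 2x4. Involves strand 2? yes. Count so far: 4
Gen 6: crossing 4x2. Involves strand 2? yes. Count so far: 5
Gen 7: crossing 2x4. Involves strand 2? yes. Count so far: 6
Gen 8: crossing 3x1. Involves strand 2? no. Count so far: 6
Gen 9: crossing 4x2. Involves strand 2? yes. Count so far: 7
Gen 10: crossing 3x2. Involves strand 2? yes. Count so far: 8
Gen 11: crossing 2x3. Involves strand 2? yes. Count so far: 9
Gen 12: crossing 1x3. Involves strand 2? no. Count so far: 9

Answer: 9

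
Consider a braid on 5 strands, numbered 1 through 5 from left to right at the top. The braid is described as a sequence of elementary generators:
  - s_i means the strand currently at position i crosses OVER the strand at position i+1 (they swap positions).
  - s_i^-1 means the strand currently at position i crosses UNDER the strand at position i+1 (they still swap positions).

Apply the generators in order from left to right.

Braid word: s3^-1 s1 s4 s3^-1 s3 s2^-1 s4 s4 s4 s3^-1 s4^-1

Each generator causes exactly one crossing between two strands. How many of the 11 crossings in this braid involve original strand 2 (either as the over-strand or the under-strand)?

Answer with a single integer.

Gen 1: crossing 3x4. Involves strand 2? no. Count so far: 0
Gen 2: crossing 1x2. Involves strand 2? yes. Count so far: 1
Gen 3: crossing 3x5. Involves strand 2? no. Count so far: 1
Gen 4: crossing 4x5. Involves strand 2? no. Count so far: 1
Gen 5: crossing 5x4. Involves strand 2? no. Count so far: 1
Gen 6: crossing 1x4. Involves strand 2? no. Count so far: 1
Gen 7: crossing 5x3. Involves strand 2? no. Count so far: 1
Gen 8: crossing 3x5. Involves strand 2? no. Count so far: 1
Gen 9: crossing 5x3. Involves strand 2? no. Count so far: 1
Gen 10: crossing 1x3. Involves strand 2? no. Count so far: 1
Gen 11: crossing 1x5. Involves strand 2? no. Count so far: 1

Answer: 1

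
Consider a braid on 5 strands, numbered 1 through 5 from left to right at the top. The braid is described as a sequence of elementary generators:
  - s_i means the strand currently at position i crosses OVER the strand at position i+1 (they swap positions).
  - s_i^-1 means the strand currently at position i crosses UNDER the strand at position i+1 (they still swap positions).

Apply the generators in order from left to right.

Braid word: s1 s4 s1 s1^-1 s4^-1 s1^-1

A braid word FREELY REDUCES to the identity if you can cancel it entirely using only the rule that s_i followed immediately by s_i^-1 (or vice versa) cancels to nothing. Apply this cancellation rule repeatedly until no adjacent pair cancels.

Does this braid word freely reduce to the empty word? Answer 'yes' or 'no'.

Answer: yes

Derivation:
Gen 1 (s1): push. Stack: [s1]
Gen 2 (s4): push. Stack: [s1 s4]
Gen 3 (s1): push. Stack: [s1 s4 s1]
Gen 4 (s1^-1): cancels prior s1. Stack: [s1 s4]
Gen 5 (s4^-1): cancels prior s4. Stack: [s1]
Gen 6 (s1^-1): cancels prior s1. Stack: []
Reduced word: (empty)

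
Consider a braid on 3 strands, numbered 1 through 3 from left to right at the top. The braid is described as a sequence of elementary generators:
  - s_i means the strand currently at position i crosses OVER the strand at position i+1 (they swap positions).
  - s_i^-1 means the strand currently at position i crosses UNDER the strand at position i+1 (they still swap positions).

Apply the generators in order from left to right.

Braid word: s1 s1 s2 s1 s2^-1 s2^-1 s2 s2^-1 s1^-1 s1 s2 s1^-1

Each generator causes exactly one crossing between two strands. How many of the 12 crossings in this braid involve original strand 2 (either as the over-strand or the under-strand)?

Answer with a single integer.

Answer: 9

Derivation:
Gen 1: crossing 1x2. Involves strand 2? yes. Count so far: 1
Gen 2: crossing 2x1. Involves strand 2? yes. Count so far: 2
Gen 3: crossing 2x3. Involves strand 2? yes. Count so far: 3
Gen 4: crossing 1x3. Involves strand 2? no. Count so far: 3
Gen 5: crossing 1x2. Involves strand 2? yes. Count so far: 4
Gen 6: crossing 2x1. Involves strand 2? yes. Count so far: 5
Gen 7: crossing 1x2. Involves strand 2? yes. Count so far: 6
Gen 8: crossing 2x1. Involves strand 2? yes. Count so far: 7
Gen 9: crossing 3x1. Involves strand 2? no. Count so far: 7
Gen 10: crossing 1x3. Involves strand 2? no. Count so far: 7
Gen 11: crossing 1x2. Involves strand 2? yes. Count so far: 8
Gen 12: crossing 3x2. Involves strand 2? yes. Count so far: 9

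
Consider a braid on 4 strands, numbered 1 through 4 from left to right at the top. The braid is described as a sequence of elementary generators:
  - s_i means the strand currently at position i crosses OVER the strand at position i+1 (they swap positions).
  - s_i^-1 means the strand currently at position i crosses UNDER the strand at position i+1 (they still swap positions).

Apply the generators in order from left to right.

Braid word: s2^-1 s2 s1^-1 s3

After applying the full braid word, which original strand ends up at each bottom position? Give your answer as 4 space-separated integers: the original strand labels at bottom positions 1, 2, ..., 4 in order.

Gen 1 (s2^-1): strand 2 crosses under strand 3. Perm now: [1 3 2 4]
Gen 2 (s2): strand 3 crosses over strand 2. Perm now: [1 2 3 4]
Gen 3 (s1^-1): strand 1 crosses under strand 2. Perm now: [2 1 3 4]
Gen 4 (s3): strand 3 crosses over strand 4. Perm now: [2 1 4 3]

Answer: 2 1 4 3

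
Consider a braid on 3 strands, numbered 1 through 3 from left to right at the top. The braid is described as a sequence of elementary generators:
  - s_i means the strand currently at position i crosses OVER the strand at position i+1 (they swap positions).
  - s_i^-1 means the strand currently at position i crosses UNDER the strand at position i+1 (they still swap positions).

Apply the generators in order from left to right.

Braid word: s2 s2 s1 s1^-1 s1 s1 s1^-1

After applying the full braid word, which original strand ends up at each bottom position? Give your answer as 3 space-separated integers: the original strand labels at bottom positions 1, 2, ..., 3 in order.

Gen 1 (s2): strand 2 crosses over strand 3. Perm now: [1 3 2]
Gen 2 (s2): strand 3 crosses over strand 2. Perm now: [1 2 3]
Gen 3 (s1): strand 1 crosses over strand 2. Perm now: [2 1 3]
Gen 4 (s1^-1): strand 2 crosses under strand 1. Perm now: [1 2 3]
Gen 5 (s1): strand 1 crosses over strand 2. Perm now: [2 1 3]
Gen 6 (s1): strand 2 crosses over strand 1. Perm now: [1 2 3]
Gen 7 (s1^-1): strand 1 crosses under strand 2. Perm now: [2 1 3]

Answer: 2 1 3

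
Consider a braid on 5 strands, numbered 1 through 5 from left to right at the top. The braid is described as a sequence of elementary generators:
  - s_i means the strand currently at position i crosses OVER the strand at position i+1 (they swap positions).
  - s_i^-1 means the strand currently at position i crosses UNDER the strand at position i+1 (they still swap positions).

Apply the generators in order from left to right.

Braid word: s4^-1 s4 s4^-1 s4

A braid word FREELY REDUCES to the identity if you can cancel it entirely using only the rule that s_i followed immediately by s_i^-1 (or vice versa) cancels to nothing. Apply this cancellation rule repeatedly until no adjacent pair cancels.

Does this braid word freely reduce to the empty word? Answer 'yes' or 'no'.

Answer: yes

Derivation:
Gen 1 (s4^-1): push. Stack: [s4^-1]
Gen 2 (s4): cancels prior s4^-1. Stack: []
Gen 3 (s4^-1): push. Stack: [s4^-1]
Gen 4 (s4): cancels prior s4^-1. Stack: []
Reduced word: (empty)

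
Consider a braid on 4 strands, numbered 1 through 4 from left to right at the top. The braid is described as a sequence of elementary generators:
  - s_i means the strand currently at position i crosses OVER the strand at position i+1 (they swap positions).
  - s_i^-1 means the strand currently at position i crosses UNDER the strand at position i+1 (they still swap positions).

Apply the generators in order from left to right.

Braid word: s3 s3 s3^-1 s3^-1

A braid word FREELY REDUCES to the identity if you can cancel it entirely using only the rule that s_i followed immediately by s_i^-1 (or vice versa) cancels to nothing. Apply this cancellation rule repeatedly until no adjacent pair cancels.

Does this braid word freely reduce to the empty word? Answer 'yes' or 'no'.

Answer: yes

Derivation:
Gen 1 (s3): push. Stack: [s3]
Gen 2 (s3): push. Stack: [s3 s3]
Gen 3 (s3^-1): cancels prior s3. Stack: [s3]
Gen 4 (s3^-1): cancels prior s3. Stack: []
Reduced word: (empty)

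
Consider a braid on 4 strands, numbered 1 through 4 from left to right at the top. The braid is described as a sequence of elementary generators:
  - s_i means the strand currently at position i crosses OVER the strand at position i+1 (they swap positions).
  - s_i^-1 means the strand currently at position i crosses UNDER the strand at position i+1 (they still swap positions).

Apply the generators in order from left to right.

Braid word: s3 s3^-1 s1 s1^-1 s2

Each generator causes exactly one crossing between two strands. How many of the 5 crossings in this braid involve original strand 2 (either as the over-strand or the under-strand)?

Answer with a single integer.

Answer: 3

Derivation:
Gen 1: crossing 3x4. Involves strand 2? no. Count so far: 0
Gen 2: crossing 4x3. Involves strand 2? no. Count so far: 0
Gen 3: crossing 1x2. Involves strand 2? yes. Count so far: 1
Gen 4: crossing 2x1. Involves strand 2? yes. Count so far: 2
Gen 5: crossing 2x3. Involves strand 2? yes. Count so far: 3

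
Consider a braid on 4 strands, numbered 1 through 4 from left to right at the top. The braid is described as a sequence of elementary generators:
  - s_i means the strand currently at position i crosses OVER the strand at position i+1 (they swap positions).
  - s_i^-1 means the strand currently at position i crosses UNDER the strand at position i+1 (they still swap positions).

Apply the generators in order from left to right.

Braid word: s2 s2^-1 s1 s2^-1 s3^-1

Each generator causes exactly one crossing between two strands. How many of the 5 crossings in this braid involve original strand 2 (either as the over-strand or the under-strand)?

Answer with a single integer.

Gen 1: crossing 2x3. Involves strand 2? yes. Count so far: 1
Gen 2: crossing 3x2. Involves strand 2? yes. Count so far: 2
Gen 3: crossing 1x2. Involves strand 2? yes. Count so far: 3
Gen 4: crossing 1x3. Involves strand 2? no. Count so far: 3
Gen 5: crossing 1x4. Involves strand 2? no. Count so far: 3

Answer: 3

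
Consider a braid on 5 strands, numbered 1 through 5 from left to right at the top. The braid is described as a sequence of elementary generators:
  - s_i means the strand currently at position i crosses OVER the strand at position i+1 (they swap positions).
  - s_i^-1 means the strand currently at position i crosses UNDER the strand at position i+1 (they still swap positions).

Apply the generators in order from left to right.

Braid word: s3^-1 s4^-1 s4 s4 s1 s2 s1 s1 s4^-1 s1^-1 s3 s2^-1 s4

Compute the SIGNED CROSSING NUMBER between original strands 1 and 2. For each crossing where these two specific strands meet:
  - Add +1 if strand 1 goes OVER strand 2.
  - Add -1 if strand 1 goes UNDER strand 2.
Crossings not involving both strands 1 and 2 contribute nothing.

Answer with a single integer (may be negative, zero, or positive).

Answer: 1

Derivation:
Gen 1: crossing 3x4. Both 1&2? no. Sum: 0
Gen 2: crossing 3x5. Both 1&2? no. Sum: 0
Gen 3: crossing 5x3. Both 1&2? no. Sum: 0
Gen 4: crossing 3x5. Both 1&2? no. Sum: 0
Gen 5: 1 over 2. Both 1&2? yes. Contrib: +1. Sum: 1
Gen 6: crossing 1x4. Both 1&2? no. Sum: 1
Gen 7: crossing 2x4. Both 1&2? no. Sum: 1
Gen 8: crossing 4x2. Both 1&2? no. Sum: 1
Gen 9: crossing 5x3. Both 1&2? no. Sum: 1
Gen 10: crossing 2x4. Both 1&2? no. Sum: 1
Gen 11: crossing 1x3. Both 1&2? no. Sum: 1
Gen 12: crossing 2x3. Both 1&2? no. Sum: 1
Gen 13: crossing 1x5. Both 1&2? no. Sum: 1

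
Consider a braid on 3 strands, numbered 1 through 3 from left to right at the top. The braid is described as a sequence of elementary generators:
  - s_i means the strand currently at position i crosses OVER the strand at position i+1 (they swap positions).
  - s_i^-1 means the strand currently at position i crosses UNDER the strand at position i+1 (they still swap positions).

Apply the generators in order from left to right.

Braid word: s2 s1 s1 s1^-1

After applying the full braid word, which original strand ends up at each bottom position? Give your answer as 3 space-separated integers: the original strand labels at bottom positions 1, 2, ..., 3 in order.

Gen 1 (s2): strand 2 crosses over strand 3. Perm now: [1 3 2]
Gen 2 (s1): strand 1 crosses over strand 3. Perm now: [3 1 2]
Gen 3 (s1): strand 3 crosses over strand 1. Perm now: [1 3 2]
Gen 4 (s1^-1): strand 1 crosses under strand 3. Perm now: [3 1 2]

Answer: 3 1 2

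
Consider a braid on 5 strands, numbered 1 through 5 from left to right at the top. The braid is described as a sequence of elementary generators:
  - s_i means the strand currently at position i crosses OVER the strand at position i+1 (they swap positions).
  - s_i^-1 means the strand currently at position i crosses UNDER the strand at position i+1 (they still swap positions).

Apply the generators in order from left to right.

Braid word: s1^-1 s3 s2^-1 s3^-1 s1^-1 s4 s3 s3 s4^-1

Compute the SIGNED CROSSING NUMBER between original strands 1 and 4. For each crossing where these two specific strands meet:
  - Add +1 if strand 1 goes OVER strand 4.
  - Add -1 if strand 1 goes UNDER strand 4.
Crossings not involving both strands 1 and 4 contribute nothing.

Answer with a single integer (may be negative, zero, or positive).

Gen 1: crossing 1x2. Both 1&4? no. Sum: 0
Gen 2: crossing 3x4. Both 1&4? no. Sum: 0
Gen 3: 1 under 4. Both 1&4? yes. Contrib: -1. Sum: -1
Gen 4: crossing 1x3. Both 1&4? no. Sum: -1
Gen 5: crossing 2x4. Both 1&4? no. Sum: -1
Gen 6: crossing 1x5. Both 1&4? no. Sum: -1
Gen 7: crossing 3x5. Both 1&4? no. Sum: -1
Gen 8: crossing 5x3. Both 1&4? no. Sum: -1
Gen 9: crossing 5x1. Both 1&4? no. Sum: -1

Answer: -1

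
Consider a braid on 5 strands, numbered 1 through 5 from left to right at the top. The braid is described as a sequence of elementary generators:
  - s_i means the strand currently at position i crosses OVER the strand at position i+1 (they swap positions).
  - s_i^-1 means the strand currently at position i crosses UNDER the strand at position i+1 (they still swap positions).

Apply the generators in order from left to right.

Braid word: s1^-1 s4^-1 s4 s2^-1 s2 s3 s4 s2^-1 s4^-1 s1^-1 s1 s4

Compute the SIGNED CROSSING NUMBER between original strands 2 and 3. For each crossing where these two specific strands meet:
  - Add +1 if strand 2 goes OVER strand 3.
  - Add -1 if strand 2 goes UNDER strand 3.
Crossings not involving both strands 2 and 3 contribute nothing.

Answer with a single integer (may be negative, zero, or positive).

Gen 1: crossing 1x2. Both 2&3? no. Sum: 0
Gen 2: crossing 4x5. Both 2&3? no. Sum: 0
Gen 3: crossing 5x4. Both 2&3? no. Sum: 0
Gen 4: crossing 1x3. Both 2&3? no. Sum: 0
Gen 5: crossing 3x1. Both 2&3? no. Sum: 0
Gen 6: crossing 3x4. Both 2&3? no. Sum: 0
Gen 7: crossing 3x5. Both 2&3? no. Sum: 0
Gen 8: crossing 1x4. Both 2&3? no. Sum: 0
Gen 9: crossing 5x3. Both 2&3? no. Sum: 0
Gen 10: crossing 2x4. Both 2&3? no. Sum: 0
Gen 11: crossing 4x2. Both 2&3? no. Sum: 0
Gen 12: crossing 3x5. Both 2&3? no. Sum: 0

Answer: 0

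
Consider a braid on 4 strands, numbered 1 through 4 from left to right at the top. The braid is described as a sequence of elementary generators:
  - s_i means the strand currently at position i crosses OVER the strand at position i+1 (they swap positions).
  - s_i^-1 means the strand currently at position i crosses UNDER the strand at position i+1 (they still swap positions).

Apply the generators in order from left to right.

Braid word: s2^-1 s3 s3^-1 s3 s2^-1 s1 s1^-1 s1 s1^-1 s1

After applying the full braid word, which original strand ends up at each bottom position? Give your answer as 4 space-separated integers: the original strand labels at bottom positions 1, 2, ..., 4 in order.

Answer: 4 1 3 2

Derivation:
Gen 1 (s2^-1): strand 2 crosses under strand 3. Perm now: [1 3 2 4]
Gen 2 (s3): strand 2 crosses over strand 4. Perm now: [1 3 4 2]
Gen 3 (s3^-1): strand 4 crosses under strand 2. Perm now: [1 3 2 4]
Gen 4 (s3): strand 2 crosses over strand 4. Perm now: [1 3 4 2]
Gen 5 (s2^-1): strand 3 crosses under strand 4. Perm now: [1 4 3 2]
Gen 6 (s1): strand 1 crosses over strand 4. Perm now: [4 1 3 2]
Gen 7 (s1^-1): strand 4 crosses under strand 1. Perm now: [1 4 3 2]
Gen 8 (s1): strand 1 crosses over strand 4. Perm now: [4 1 3 2]
Gen 9 (s1^-1): strand 4 crosses under strand 1. Perm now: [1 4 3 2]
Gen 10 (s1): strand 1 crosses over strand 4. Perm now: [4 1 3 2]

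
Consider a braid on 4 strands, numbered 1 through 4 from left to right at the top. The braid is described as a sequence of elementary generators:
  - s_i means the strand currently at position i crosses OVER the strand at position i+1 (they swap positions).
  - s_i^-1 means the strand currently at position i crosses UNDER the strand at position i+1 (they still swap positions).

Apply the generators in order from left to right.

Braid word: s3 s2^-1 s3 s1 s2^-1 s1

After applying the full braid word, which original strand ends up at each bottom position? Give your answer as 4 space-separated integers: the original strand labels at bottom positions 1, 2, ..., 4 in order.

Gen 1 (s3): strand 3 crosses over strand 4. Perm now: [1 2 4 3]
Gen 2 (s2^-1): strand 2 crosses under strand 4. Perm now: [1 4 2 3]
Gen 3 (s3): strand 2 crosses over strand 3. Perm now: [1 4 3 2]
Gen 4 (s1): strand 1 crosses over strand 4. Perm now: [4 1 3 2]
Gen 5 (s2^-1): strand 1 crosses under strand 3. Perm now: [4 3 1 2]
Gen 6 (s1): strand 4 crosses over strand 3. Perm now: [3 4 1 2]

Answer: 3 4 1 2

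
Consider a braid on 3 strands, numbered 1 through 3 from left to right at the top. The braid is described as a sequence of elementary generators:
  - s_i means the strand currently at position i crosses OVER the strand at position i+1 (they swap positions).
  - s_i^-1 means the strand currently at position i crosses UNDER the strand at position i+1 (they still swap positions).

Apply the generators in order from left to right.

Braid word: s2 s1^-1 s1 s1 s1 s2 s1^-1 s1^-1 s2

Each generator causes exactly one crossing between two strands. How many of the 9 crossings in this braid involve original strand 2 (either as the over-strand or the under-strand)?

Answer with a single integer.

Gen 1: crossing 2x3. Involves strand 2? yes. Count so far: 1
Gen 2: crossing 1x3. Involves strand 2? no. Count so far: 1
Gen 3: crossing 3x1. Involves strand 2? no. Count so far: 1
Gen 4: crossing 1x3. Involves strand 2? no. Count so far: 1
Gen 5: crossing 3x1. Involves strand 2? no. Count so far: 1
Gen 6: crossing 3x2. Involves strand 2? yes. Count so far: 2
Gen 7: crossing 1x2. Involves strand 2? yes. Count so far: 3
Gen 8: crossing 2x1. Involves strand 2? yes. Count so far: 4
Gen 9: crossing 2x3. Involves strand 2? yes. Count so far: 5

Answer: 5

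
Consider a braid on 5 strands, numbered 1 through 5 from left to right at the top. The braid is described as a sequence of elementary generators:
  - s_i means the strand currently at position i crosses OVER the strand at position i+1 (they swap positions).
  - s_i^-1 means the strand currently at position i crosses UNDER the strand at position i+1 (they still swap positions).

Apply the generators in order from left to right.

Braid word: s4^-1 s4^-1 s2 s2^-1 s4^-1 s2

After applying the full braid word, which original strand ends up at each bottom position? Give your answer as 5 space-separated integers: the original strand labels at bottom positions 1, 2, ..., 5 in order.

Answer: 1 3 2 5 4

Derivation:
Gen 1 (s4^-1): strand 4 crosses under strand 5. Perm now: [1 2 3 5 4]
Gen 2 (s4^-1): strand 5 crosses under strand 4. Perm now: [1 2 3 4 5]
Gen 3 (s2): strand 2 crosses over strand 3. Perm now: [1 3 2 4 5]
Gen 4 (s2^-1): strand 3 crosses under strand 2. Perm now: [1 2 3 4 5]
Gen 5 (s4^-1): strand 4 crosses under strand 5. Perm now: [1 2 3 5 4]
Gen 6 (s2): strand 2 crosses over strand 3. Perm now: [1 3 2 5 4]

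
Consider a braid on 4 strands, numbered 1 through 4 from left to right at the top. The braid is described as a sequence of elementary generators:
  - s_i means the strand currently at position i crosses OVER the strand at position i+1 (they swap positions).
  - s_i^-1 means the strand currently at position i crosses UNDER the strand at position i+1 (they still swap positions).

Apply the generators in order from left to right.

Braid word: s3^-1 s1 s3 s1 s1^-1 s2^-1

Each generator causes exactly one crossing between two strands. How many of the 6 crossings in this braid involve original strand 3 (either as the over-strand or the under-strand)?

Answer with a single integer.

Answer: 3

Derivation:
Gen 1: crossing 3x4. Involves strand 3? yes. Count so far: 1
Gen 2: crossing 1x2. Involves strand 3? no. Count so far: 1
Gen 3: crossing 4x3. Involves strand 3? yes. Count so far: 2
Gen 4: crossing 2x1. Involves strand 3? no. Count so far: 2
Gen 5: crossing 1x2. Involves strand 3? no. Count so far: 2
Gen 6: crossing 1x3. Involves strand 3? yes. Count so far: 3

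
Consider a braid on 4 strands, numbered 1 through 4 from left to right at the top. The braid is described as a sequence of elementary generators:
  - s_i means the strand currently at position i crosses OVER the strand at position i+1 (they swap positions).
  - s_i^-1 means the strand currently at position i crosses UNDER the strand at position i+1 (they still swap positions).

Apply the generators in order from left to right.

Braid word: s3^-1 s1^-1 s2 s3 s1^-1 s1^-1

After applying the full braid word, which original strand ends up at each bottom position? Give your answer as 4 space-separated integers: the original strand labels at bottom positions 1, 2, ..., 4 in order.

Answer: 2 4 3 1

Derivation:
Gen 1 (s3^-1): strand 3 crosses under strand 4. Perm now: [1 2 4 3]
Gen 2 (s1^-1): strand 1 crosses under strand 2. Perm now: [2 1 4 3]
Gen 3 (s2): strand 1 crosses over strand 4. Perm now: [2 4 1 3]
Gen 4 (s3): strand 1 crosses over strand 3. Perm now: [2 4 3 1]
Gen 5 (s1^-1): strand 2 crosses under strand 4. Perm now: [4 2 3 1]
Gen 6 (s1^-1): strand 4 crosses under strand 2. Perm now: [2 4 3 1]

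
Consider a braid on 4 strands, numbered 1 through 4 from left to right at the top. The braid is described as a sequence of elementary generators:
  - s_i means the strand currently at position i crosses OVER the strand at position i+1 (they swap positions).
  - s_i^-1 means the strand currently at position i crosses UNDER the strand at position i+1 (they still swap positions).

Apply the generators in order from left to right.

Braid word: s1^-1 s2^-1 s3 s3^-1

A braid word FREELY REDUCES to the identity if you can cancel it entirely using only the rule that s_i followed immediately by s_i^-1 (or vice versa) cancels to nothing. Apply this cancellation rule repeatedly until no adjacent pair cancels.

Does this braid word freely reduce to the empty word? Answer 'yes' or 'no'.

Answer: no

Derivation:
Gen 1 (s1^-1): push. Stack: [s1^-1]
Gen 2 (s2^-1): push. Stack: [s1^-1 s2^-1]
Gen 3 (s3): push. Stack: [s1^-1 s2^-1 s3]
Gen 4 (s3^-1): cancels prior s3. Stack: [s1^-1 s2^-1]
Reduced word: s1^-1 s2^-1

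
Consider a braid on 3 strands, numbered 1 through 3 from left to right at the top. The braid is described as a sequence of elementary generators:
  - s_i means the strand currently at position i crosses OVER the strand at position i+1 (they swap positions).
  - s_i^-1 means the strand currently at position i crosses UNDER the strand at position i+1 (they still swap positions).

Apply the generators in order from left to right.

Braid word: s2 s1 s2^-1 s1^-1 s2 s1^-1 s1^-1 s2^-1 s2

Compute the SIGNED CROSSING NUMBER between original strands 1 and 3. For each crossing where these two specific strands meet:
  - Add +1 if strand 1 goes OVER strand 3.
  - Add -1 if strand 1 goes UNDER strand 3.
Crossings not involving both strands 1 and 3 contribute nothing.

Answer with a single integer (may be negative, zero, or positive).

Gen 1: crossing 2x3. Both 1&3? no. Sum: 0
Gen 2: 1 over 3. Both 1&3? yes. Contrib: +1. Sum: 1
Gen 3: crossing 1x2. Both 1&3? no. Sum: 1
Gen 4: crossing 3x2. Both 1&3? no. Sum: 1
Gen 5: 3 over 1. Both 1&3? yes. Contrib: -1. Sum: 0
Gen 6: crossing 2x1. Both 1&3? no. Sum: 0
Gen 7: crossing 1x2. Both 1&3? no. Sum: 0
Gen 8: 1 under 3. Both 1&3? yes. Contrib: -1. Sum: -1
Gen 9: 3 over 1. Both 1&3? yes. Contrib: -1. Sum: -2

Answer: -2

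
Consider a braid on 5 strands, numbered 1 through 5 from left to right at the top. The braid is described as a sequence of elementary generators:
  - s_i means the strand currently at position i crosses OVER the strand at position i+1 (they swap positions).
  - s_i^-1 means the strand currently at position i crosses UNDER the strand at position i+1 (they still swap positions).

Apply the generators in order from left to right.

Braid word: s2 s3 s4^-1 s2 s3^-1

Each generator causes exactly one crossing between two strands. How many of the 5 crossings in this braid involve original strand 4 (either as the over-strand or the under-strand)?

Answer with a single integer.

Answer: 2

Derivation:
Gen 1: crossing 2x3. Involves strand 4? no. Count so far: 0
Gen 2: crossing 2x4. Involves strand 4? yes. Count so far: 1
Gen 3: crossing 2x5. Involves strand 4? no. Count so far: 1
Gen 4: crossing 3x4. Involves strand 4? yes. Count so far: 2
Gen 5: crossing 3x5. Involves strand 4? no. Count so far: 2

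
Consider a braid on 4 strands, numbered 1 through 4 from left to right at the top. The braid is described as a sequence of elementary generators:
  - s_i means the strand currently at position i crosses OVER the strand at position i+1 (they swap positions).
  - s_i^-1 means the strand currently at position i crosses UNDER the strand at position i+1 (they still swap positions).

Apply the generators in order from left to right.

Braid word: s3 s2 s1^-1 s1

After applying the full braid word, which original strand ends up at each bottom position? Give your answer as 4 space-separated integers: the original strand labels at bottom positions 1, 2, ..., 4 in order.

Gen 1 (s3): strand 3 crosses over strand 4. Perm now: [1 2 4 3]
Gen 2 (s2): strand 2 crosses over strand 4. Perm now: [1 4 2 3]
Gen 3 (s1^-1): strand 1 crosses under strand 4. Perm now: [4 1 2 3]
Gen 4 (s1): strand 4 crosses over strand 1. Perm now: [1 4 2 3]

Answer: 1 4 2 3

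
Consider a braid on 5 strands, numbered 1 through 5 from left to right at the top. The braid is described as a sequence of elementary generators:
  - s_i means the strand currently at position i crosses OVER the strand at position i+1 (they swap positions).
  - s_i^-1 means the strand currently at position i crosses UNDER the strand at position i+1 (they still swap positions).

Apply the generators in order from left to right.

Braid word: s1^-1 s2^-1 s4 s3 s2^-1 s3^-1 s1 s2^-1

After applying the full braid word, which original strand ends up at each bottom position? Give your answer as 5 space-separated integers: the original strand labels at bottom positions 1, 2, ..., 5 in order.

Gen 1 (s1^-1): strand 1 crosses under strand 2. Perm now: [2 1 3 4 5]
Gen 2 (s2^-1): strand 1 crosses under strand 3. Perm now: [2 3 1 4 5]
Gen 3 (s4): strand 4 crosses over strand 5. Perm now: [2 3 1 5 4]
Gen 4 (s3): strand 1 crosses over strand 5. Perm now: [2 3 5 1 4]
Gen 5 (s2^-1): strand 3 crosses under strand 5. Perm now: [2 5 3 1 4]
Gen 6 (s3^-1): strand 3 crosses under strand 1. Perm now: [2 5 1 3 4]
Gen 7 (s1): strand 2 crosses over strand 5. Perm now: [5 2 1 3 4]
Gen 8 (s2^-1): strand 2 crosses under strand 1. Perm now: [5 1 2 3 4]

Answer: 5 1 2 3 4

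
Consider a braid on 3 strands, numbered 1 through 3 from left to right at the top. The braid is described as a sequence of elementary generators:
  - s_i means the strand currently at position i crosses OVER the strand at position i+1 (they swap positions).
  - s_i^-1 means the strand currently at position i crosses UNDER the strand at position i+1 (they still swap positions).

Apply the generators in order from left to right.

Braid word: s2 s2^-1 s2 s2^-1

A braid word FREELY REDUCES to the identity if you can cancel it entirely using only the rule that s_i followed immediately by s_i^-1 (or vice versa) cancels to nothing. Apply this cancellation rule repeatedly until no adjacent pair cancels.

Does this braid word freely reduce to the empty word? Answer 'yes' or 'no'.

Gen 1 (s2): push. Stack: [s2]
Gen 2 (s2^-1): cancels prior s2. Stack: []
Gen 3 (s2): push. Stack: [s2]
Gen 4 (s2^-1): cancels prior s2. Stack: []
Reduced word: (empty)

Answer: yes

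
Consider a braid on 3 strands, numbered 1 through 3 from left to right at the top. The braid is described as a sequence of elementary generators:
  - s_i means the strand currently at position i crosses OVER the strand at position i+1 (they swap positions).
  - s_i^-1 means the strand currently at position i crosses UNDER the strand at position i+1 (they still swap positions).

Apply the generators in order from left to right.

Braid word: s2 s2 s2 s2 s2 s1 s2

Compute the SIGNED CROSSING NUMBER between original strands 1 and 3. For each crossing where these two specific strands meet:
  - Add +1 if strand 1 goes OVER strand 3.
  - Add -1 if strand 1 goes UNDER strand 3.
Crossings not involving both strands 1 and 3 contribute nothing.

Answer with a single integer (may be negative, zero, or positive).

Gen 1: crossing 2x3. Both 1&3? no. Sum: 0
Gen 2: crossing 3x2. Both 1&3? no. Sum: 0
Gen 3: crossing 2x3. Both 1&3? no. Sum: 0
Gen 4: crossing 3x2. Both 1&3? no. Sum: 0
Gen 5: crossing 2x3. Both 1&3? no. Sum: 0
Gen 6: 1 over 3. Both 1&3? yes. Contrib: +1. Sum: 1
Gen 7: crossing 1x2. Both 1&3? no. Sum: 1

Answer: 1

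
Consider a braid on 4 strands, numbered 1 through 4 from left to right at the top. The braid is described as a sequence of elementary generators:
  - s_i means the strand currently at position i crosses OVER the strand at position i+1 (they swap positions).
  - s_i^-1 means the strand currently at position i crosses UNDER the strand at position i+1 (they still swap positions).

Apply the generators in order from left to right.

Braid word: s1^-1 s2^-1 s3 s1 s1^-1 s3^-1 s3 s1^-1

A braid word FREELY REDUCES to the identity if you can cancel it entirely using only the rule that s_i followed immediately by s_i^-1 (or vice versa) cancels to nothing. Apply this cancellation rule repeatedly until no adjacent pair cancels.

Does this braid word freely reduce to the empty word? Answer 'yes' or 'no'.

Gen 1 (s1^-1): push. Stack: [s1^-1]
Gen 2 (s2^-1): push. Stack: [s1^-1 s2^-1]
Gen 3 (s3): push. Stack: [s1^-1 s2^-1 s3]
Gen 4 (s1): push. Stack: [s1^-1 s2^-1 s3 s1]
Gen 5 (s1^-1): cancels prior s1. Stack: [s1^-1 s2^-1 s3]
Gen 6 (s3^-1): cancels prior s3. Stack: [s1^-1 s2^-1]
Gen 7 (s3): push. Stack: [s1^-1 s2^-1 s3]
Gen 8 (s1^-1): push. Stack: [s1^-1 s2^-1 s3 s1^-1]
Reduced word: s1^-1 s2^-1 s3 s1^-1

Answer: no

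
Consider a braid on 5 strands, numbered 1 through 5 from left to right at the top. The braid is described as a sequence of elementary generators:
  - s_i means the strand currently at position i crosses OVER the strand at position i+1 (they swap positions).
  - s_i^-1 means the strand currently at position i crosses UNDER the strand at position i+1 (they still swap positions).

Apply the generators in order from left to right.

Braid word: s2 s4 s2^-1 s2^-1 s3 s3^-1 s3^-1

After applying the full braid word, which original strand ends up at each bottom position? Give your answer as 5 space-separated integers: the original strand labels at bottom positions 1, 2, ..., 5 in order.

Gen 1 (s2): strand 2 crosses over strand 3. Perm now: [1 3 2 4 5]
Gen 2 (s4): strand 4 crosses over strand 5. Perm now: [1 3 2 5 4]
Gen 3 (s2^-1): strand 3 crosses under strand 2. Perm now: [1 2 3 5 4]
Gen 4 (s2^-1): strand 2 crosses under strand 3. Perm now: [1 3 2 5 4]
Gen 5 (s3): strand 2 crosses over strand 5. Perm now: [1 3 5 2 4]
Gen 6 (s3^-1): strand 5 crosses under strand 2. Perm now: [1 3 2 5 4]
Gen 7 (s3^-1): strand 2 crosses under strand 5. Perm now: [1 3 5 2 4]

Answer: 1 3 5 2 4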